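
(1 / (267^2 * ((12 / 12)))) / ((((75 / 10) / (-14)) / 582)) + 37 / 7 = 13150441 / 2495115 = 5.27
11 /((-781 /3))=-3 /71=-0.04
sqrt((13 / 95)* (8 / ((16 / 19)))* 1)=sqrt(130) / 10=1.14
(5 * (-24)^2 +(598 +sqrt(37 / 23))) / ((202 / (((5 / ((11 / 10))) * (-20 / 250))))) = -6.26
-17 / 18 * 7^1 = -119 / 18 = -6.61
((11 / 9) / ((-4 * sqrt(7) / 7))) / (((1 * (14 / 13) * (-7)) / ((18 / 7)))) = 143 * sqrt(7) / 1372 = 0.28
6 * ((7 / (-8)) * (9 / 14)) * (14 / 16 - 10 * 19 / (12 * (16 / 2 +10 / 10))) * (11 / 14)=2101 / 896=2.34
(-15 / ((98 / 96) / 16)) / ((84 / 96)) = -92160 / 343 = -268.69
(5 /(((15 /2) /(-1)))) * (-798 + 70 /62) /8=24703 /372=66.41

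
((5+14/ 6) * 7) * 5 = 770/ 3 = 256.67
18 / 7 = 2.57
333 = 333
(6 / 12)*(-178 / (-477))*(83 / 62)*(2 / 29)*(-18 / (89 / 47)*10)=-78020 / 47647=-1.64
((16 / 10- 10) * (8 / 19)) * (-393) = 132048 / 95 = 1389.98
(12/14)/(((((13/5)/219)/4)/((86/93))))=753360/2821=267.05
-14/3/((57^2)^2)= -14/31668003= -0.00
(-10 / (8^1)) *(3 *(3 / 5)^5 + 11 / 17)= -11692 / 10625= -1.10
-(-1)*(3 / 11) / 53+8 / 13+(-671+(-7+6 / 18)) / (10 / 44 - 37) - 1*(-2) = 387181001 / 18394233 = 21.05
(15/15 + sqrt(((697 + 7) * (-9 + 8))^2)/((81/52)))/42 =36689/3402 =10.78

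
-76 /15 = -5.07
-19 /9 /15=-0.14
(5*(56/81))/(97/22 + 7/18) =616/855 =0.72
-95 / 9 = -10.56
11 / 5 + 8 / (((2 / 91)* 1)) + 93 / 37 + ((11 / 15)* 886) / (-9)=296.52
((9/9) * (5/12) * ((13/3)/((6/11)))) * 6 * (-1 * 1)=-715/36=-19.86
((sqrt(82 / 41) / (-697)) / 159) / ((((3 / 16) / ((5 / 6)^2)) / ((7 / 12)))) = -0.00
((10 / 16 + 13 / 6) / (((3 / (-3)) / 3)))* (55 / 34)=-3685 / 272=-13.55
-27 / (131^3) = -27 / 2248091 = -0.00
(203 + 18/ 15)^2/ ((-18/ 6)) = -1042441/ 75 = -13899.21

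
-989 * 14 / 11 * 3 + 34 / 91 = -3779584 / 1001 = -3775.81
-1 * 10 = -10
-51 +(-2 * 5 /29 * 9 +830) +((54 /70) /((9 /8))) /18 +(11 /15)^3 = 531882418 /685125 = 776.33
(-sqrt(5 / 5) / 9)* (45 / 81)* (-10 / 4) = 25 / 162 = 0.15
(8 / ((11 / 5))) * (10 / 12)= 100 / 33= 3.03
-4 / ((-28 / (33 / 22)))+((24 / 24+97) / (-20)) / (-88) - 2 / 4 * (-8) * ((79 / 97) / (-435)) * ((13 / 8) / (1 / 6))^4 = -934435025 / 13862464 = -67.41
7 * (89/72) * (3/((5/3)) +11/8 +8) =92827/960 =96.69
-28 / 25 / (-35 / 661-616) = 2644 / 1454325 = 0.00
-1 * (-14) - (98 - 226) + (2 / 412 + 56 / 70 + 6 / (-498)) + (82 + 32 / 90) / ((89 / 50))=12946352357 / 68477490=189.06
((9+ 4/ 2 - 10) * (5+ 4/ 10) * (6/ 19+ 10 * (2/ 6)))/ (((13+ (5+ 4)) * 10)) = 468/ 5225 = 0.09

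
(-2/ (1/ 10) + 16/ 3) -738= -2258/ 3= -752.67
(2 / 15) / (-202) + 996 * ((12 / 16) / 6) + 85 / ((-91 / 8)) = 32267803 / 275730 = 117.03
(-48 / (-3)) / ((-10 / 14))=-112 / 5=-22.40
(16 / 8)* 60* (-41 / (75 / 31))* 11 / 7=-111848 / 35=-3195.66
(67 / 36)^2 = 4489 / 1296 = 3.46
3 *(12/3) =12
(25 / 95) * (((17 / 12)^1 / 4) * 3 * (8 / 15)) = 17 / 114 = 0.15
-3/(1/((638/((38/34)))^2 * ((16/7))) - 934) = 0.00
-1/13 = -0.08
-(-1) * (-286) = -286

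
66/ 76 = 0.87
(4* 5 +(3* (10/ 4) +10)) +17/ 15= 1159/ 30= 38.63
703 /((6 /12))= 1406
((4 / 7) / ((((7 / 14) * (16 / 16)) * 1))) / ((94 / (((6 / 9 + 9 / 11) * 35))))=980 / 1551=0.63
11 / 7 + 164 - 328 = -1137 / 7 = -162.43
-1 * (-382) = 382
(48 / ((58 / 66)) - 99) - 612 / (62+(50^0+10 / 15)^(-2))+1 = -53.19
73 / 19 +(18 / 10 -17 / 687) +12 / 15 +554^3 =11097103916789 / 65265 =170031470.42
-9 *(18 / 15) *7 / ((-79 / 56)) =21168 / 395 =53.59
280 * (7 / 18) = 980 / 9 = 108.89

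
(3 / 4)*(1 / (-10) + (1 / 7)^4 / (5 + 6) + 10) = 7844097 / 1056440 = 7.43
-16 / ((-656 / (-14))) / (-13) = 14 / 533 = 0.03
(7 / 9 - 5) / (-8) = 19 / 36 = 0.53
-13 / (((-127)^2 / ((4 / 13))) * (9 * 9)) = -4 / 1306449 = -0.00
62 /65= 0.95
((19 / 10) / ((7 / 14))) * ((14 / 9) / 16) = 133 / 360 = 0.37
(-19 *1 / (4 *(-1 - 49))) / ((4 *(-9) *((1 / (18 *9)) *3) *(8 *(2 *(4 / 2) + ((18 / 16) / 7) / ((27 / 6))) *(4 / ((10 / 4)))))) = -399 / 144640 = -0.00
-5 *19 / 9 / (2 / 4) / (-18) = 95 / 81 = 1.17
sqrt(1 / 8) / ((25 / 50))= sqrt(2) / 2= 0.71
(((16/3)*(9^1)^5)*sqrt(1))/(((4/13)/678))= 693943848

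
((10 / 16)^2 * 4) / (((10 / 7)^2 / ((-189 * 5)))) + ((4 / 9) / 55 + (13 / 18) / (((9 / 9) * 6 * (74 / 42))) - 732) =-1706007643 / 1172160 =-1455.44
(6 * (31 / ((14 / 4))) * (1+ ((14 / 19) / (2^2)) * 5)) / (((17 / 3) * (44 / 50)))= 509175 / 24871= 20.47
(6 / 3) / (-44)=-0.05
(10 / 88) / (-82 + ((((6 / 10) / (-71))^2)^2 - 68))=-79411503125 / 104823184121436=-0.00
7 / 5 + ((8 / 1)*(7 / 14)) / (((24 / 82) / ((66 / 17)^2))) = 299683 / 1445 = 207.39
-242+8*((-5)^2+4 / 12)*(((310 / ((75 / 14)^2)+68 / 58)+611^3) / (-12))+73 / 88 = -99540647432396783 / 25839000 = -3852341322.51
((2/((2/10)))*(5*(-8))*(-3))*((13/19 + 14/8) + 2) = 101100/19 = 5321.05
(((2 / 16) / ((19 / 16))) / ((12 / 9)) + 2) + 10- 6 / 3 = 383 / 38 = 10.08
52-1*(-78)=130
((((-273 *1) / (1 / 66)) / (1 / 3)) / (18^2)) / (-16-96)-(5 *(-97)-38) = 50351 / 96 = 524.49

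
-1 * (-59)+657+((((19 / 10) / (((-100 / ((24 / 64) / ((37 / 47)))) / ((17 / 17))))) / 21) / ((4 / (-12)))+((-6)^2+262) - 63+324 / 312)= 25644142827 / 26936000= 952.04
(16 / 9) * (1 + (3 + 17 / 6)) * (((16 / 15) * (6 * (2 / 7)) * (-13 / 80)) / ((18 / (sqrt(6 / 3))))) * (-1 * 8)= 2.27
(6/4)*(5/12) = 5/8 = 0.62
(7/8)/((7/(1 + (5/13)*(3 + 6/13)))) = 0.29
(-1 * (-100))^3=1000000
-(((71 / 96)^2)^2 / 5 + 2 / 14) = -602555047 / 2972712960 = -0.20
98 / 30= 49 / 15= 3.27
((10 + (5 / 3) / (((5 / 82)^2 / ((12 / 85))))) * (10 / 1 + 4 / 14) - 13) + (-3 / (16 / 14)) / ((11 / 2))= 96906353 / 130900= 740.31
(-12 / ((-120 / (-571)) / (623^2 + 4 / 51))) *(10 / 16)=-13851356.49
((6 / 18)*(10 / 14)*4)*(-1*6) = -40 / 7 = -5.71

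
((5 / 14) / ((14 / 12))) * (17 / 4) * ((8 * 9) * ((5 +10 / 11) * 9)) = 4981.73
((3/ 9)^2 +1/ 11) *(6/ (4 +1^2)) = 8/ 33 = 0.24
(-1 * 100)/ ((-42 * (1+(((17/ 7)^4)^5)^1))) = 284972379634328575/ 6096347229659758230020403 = 0.00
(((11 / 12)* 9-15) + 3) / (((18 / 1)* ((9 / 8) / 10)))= -50 / 27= -1.85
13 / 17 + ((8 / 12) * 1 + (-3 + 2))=0.43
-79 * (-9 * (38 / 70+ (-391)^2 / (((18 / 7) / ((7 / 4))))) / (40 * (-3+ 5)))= 20713190357 / 22400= 924696.00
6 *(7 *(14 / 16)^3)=28.14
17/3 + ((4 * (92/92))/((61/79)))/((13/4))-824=-1943023/2379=-816.74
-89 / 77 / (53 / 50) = -4450 / 4081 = -1.09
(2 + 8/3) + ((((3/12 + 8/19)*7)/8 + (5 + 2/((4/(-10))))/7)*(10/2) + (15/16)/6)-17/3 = 159/76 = 2.09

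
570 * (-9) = -5130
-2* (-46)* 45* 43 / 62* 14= 1246140 / 31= 40198.06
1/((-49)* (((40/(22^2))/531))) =-131.12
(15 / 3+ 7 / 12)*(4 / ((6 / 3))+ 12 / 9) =335 / 18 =18.61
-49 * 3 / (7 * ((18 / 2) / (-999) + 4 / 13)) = -30303 / 431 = -70.31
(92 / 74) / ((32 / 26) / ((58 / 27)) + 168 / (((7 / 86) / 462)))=8671 / 6650664012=0.00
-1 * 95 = -95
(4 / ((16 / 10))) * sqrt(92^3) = 460 * sqrt(23) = 2206.08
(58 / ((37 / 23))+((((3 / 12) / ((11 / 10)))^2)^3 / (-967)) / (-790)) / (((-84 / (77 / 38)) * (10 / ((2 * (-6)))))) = 1.04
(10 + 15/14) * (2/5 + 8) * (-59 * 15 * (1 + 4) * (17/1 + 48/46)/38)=-170782875/874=-195403.75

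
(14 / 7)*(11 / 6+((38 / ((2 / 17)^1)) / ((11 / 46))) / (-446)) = -17591 / 7359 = -2.39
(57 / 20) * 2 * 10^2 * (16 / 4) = 2280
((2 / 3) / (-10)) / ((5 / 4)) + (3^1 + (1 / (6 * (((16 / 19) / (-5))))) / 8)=18067 / 6400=2.82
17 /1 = 17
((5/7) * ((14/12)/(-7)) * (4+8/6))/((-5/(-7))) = -8/9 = -0.89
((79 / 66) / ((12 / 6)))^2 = 6241 / 17424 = 0.36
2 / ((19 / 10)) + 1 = 39 / 19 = 2.05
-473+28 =-445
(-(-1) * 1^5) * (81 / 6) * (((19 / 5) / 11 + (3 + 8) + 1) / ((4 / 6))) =54999 / 220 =250.00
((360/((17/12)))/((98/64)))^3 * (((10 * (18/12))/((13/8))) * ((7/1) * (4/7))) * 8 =10144540954460160000/7514123981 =1350063025.33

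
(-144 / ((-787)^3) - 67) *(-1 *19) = 620515449283 / 487443403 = 1273.00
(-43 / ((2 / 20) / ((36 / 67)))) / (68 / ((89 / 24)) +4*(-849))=114810 / 1678417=0.07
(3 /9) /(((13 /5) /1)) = 5 /39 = 0.13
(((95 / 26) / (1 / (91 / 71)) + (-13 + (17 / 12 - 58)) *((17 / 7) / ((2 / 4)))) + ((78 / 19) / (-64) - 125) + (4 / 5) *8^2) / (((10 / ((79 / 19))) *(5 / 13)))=-440.16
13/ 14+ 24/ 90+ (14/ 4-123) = -12422/ 105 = -118.30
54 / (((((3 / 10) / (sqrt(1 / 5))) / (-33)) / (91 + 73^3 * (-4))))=1848500676 * sqrt(5)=4133373167.99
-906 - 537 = -1443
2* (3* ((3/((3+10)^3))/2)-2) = -8779/2197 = -4.00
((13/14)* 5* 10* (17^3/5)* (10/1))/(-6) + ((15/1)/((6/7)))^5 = 1051864175/672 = 1565274.07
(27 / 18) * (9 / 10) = 27 / 20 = 1.35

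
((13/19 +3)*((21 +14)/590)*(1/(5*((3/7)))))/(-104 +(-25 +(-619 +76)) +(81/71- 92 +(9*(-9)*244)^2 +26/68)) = 0.00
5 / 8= 0.62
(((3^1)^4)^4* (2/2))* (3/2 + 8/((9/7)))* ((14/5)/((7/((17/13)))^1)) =11302155747/65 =173879319.18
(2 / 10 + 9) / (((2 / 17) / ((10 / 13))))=782 / 13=60.15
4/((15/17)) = 4.53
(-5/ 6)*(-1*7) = 35/ 6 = 5.83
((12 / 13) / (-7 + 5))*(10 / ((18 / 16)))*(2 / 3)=-320 / 117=-2.74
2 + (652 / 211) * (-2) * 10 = -12618 / 211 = -59.80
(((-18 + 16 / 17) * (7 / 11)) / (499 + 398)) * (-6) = 4060 / 55913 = 0.07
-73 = -73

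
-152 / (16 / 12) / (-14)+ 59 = 470 / 7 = 67.14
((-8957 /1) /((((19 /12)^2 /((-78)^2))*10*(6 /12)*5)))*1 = -7847191872 /9025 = -869494.94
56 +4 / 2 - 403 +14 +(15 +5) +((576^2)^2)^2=12116574790945106558665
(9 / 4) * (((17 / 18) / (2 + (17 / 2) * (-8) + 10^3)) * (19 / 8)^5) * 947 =39862717801 / 244842496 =162.81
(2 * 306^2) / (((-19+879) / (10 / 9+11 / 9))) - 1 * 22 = 104512 / 215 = 486.10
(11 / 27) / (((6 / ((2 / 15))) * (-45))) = -11 / 54675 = -0.00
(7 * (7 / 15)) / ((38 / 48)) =392 / 95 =4.13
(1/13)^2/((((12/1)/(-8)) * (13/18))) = -0.01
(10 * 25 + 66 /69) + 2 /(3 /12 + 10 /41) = 475076 /1863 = 255.01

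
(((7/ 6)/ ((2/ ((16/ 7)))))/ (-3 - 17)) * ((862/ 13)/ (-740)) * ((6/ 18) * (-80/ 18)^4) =22067200/ 28402569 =0.78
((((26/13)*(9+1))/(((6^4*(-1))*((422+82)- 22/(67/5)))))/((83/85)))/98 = -28475/88702831728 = -0.00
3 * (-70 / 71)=-210 / 71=-2.96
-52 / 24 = -13 / 6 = -2.17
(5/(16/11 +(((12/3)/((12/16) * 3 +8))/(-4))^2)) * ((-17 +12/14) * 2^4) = -882.09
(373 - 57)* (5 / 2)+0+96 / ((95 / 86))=83306 / 95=876.91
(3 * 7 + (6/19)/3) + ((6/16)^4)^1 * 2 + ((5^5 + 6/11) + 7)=1349880353/428032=3153.69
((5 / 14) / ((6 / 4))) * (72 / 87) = 0.20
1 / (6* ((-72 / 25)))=-0.06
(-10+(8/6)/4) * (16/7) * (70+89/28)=-79228/49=-1616.90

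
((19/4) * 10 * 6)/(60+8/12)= 855/182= 4.70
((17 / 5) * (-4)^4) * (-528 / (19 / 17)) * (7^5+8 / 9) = -1969727524864 / 285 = -6911324648.65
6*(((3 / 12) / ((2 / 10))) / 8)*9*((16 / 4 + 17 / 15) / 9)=77 / 16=4.81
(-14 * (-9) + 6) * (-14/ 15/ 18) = -308/ 45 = -6.84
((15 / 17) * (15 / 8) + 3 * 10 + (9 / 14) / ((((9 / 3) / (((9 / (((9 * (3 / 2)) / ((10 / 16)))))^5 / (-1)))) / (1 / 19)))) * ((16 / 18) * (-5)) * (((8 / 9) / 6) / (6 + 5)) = -59363273575 / 31330297152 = -1.89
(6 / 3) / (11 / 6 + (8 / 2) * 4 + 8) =12 / 155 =0.08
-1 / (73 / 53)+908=66231 / 73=907.27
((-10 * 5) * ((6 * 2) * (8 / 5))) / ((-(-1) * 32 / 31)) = -930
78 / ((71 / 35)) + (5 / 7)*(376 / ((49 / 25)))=4273390 / 24353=175.48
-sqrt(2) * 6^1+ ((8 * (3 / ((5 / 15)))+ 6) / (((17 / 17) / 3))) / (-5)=-234 / 5-6 * sqrt(2)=-55.29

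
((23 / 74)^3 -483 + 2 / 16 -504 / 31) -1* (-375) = -389743857 / 3140486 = -124.10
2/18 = 1/9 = 0.11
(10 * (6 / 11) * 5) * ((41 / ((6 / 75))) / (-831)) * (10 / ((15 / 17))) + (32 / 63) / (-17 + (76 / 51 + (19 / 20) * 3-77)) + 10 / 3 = -187.30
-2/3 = -0.67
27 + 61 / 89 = 2464 / 89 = 27.69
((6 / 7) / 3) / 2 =1 / 7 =0.14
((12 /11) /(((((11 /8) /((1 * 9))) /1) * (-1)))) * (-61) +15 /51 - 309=260960 /2057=126.86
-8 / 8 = -1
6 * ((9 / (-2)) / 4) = -27 / 4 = -6.75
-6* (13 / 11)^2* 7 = -7098 / 121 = -58.66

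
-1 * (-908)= 908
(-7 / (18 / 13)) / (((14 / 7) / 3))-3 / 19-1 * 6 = -3133 / 228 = -13.74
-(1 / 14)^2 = -0.01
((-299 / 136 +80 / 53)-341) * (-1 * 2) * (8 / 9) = 547310 / 901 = 607.45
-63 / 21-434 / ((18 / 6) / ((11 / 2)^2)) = -26275 / 6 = -4379.17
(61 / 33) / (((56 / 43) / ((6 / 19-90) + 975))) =2101023 / 1672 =1256.59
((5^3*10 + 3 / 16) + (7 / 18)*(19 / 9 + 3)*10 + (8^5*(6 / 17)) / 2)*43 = 6681513505 / 22032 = 303264.05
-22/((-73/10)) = 220/73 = 3.01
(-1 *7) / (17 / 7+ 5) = -49 / 52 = -0.94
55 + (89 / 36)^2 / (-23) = 1631519 / 29808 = 54.73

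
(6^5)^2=60466176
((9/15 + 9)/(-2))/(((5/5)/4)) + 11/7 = -17.63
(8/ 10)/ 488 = 1/ 610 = 0.00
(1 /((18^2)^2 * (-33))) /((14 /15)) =-5 /16166304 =-0.00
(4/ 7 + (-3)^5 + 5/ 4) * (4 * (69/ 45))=-51773/ 35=-1479.23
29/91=0.32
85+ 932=1017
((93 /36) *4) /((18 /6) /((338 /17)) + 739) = 10478 /749499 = 0.01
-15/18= -5/6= -0.83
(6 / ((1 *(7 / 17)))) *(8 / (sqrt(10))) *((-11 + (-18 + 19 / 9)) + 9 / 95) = -3115624 *sqrt(10) / 9975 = -987.72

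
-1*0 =0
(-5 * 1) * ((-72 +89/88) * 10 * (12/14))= 468525/154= 3042.37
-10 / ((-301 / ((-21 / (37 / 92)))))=-2760 / 1591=-1.73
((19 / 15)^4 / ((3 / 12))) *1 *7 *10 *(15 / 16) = 912247 / 1350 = 675.74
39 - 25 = 14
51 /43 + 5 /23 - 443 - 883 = -1310026 /989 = -1324.60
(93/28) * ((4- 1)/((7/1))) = 279/196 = 1.42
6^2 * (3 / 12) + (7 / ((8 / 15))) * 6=351 / 4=87.75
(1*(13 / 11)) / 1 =13 / 11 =1.18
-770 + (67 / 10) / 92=-708333 / 920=-769.93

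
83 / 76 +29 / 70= 4007 / 2660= 1.51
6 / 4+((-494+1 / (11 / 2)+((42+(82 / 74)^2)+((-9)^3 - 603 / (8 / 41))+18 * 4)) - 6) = -4202.47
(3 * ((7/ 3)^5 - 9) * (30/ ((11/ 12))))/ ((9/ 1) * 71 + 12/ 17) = 397664/ 43065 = 9.23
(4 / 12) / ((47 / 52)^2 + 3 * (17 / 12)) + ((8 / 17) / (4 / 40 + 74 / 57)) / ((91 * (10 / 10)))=0.07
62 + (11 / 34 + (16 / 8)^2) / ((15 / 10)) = 1103 / 17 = 64.88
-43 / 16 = -2.69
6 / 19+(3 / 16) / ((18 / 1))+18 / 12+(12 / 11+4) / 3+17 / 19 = 29547 / 6688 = 4.42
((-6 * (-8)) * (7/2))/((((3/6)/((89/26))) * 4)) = 287.54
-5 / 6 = -0.83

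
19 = 19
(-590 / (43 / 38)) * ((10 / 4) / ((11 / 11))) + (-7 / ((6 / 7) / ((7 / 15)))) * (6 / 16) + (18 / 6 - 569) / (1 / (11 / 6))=-24175469 / 10320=-2342.58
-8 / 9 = -0.89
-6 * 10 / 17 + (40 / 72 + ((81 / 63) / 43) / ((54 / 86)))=-3134 / 1071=-2.93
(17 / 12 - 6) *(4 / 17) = -55 / 51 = -1.08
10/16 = 5/8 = 0.62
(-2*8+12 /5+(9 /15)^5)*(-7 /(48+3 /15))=295799 /150625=1.96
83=83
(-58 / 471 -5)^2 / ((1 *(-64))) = -5822569 / 14197824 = -0.41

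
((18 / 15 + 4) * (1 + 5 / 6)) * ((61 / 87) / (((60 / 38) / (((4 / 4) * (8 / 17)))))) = 662948 / 332775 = 1.99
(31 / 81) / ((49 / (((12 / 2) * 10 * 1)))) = 620 / 1323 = 0.47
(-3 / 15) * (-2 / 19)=2 / 95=0.02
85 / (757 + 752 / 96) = 510 / 4589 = 0.11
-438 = -438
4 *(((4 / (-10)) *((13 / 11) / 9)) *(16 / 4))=-416 / 495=-0.84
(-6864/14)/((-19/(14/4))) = 90.32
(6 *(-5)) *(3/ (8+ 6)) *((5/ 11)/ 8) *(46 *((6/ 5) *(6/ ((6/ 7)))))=-3105/ 22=-141.14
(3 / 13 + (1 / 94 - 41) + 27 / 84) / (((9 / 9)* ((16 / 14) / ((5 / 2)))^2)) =-121064825 / 625664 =-193.50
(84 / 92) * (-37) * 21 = -16317 / 23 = -709.43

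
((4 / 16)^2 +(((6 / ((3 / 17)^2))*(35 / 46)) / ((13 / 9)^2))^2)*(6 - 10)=-1193396565169 / 60435076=-19746.75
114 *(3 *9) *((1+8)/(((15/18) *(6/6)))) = 166212/5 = 33242.40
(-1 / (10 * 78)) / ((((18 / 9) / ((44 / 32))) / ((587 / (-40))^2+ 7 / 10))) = -3802579 / 19968000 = -0.19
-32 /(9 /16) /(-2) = 28.44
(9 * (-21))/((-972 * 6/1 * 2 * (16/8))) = 7/864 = 0.01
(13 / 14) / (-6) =-13 / 84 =-0.15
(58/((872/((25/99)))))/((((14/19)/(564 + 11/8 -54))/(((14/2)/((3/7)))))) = 394474675/2071872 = 190.40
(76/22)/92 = 19/506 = 0.04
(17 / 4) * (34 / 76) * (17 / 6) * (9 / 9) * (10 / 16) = 24565 / 7296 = 3.37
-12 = -12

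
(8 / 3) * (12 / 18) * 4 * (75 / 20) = 80 / 3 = 26.67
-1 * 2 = -2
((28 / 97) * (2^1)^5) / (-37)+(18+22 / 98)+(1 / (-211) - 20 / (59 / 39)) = 10398618598 / 2189293589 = 4.75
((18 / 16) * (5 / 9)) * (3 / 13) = 15 / 104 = 0.14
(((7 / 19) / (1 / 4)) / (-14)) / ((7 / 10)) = -20 / 133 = -0.15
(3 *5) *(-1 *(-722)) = 10830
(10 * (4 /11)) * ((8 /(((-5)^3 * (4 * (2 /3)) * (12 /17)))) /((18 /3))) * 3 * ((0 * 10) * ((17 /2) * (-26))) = 0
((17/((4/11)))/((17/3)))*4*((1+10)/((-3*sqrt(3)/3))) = -209.58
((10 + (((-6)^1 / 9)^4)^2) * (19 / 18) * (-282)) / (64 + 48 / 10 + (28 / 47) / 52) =-179690022590 / 4137740577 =-43.43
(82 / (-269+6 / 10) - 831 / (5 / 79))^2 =1940535004662016 / 11256025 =172399670.81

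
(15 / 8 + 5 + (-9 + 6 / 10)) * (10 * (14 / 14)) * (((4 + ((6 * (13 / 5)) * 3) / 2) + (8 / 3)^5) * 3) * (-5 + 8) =-12024991 / 540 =-22268.50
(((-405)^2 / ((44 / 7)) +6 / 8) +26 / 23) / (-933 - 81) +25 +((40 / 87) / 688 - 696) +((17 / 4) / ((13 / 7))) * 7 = -145177724443 / 213271916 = -680.72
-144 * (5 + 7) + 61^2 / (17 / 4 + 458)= -3180188 / 1849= -1719.95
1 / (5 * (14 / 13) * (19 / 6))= 39 / 665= 0.06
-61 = -61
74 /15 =4.93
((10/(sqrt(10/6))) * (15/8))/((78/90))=225 * sqrt(15)/52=16.76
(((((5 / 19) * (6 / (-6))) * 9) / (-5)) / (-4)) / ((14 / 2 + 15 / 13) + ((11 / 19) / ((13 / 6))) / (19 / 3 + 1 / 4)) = -0.01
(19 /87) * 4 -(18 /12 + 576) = -100333 /174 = -576.63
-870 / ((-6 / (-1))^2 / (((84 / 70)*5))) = -145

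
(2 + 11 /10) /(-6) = -31 /60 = -0.52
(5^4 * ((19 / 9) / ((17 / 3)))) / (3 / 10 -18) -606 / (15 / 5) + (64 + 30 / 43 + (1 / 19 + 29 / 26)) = -28626450155 / 191751534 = -149.29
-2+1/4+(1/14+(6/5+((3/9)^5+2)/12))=-15899/51030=-0.31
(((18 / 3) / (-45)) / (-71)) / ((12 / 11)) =0.00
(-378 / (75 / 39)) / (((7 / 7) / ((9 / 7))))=-6318 / 25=-252.72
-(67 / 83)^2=-0.65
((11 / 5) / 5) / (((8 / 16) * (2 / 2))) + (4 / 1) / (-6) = 16 / 75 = 0.21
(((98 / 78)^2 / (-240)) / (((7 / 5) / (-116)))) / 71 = 9947 / 1295892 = 0.01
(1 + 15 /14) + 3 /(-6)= 11 /7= 1.57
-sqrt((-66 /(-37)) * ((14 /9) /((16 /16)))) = -2 * sqrt(8547) /111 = -1.67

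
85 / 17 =5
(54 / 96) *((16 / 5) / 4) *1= 9 / 20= 0.45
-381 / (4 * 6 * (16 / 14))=-889 / 64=-13.89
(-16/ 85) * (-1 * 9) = 144/ 85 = 1.69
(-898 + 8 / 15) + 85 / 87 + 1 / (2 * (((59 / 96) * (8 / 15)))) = -7656419 / 8555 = -894.96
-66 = -66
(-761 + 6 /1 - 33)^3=-489303872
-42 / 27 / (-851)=14 / 7659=0.00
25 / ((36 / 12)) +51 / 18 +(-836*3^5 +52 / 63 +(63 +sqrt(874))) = -25587199 / 126 +sqrt(874) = -203043.44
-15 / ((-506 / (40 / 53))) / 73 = 300 / 978857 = 0.00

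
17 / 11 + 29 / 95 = 1934 / 1045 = 1.85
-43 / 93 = -0.46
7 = 7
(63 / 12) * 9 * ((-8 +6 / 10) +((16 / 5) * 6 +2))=13041 / 20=652.05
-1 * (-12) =12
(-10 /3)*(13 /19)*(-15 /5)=130 /19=6.84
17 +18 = 35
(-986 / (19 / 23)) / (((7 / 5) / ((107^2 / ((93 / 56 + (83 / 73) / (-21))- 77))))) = 454890019344 / 3513575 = 129466.43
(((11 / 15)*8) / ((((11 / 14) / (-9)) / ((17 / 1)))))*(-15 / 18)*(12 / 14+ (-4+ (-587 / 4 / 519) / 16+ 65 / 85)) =-9469981 / 4152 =-2280.82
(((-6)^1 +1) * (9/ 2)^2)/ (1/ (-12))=1215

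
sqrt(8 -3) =sqrt(5) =2.24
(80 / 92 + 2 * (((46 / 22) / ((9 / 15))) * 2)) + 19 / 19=11999 / 759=15.81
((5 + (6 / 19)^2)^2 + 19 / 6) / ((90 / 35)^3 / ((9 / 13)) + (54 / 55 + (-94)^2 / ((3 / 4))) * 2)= 430344324025 / 347964944516104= 0.00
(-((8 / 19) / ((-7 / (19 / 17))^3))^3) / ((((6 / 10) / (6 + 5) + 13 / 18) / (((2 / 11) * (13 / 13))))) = 4335748392960 / 3680009945042721028151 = 0.00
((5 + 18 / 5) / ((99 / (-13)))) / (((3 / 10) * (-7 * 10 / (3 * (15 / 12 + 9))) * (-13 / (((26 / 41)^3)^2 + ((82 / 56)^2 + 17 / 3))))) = -3783601601412209 / 3776763856662720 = -1.00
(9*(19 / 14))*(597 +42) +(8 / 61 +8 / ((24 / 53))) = 20041825 / 2562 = 7822.73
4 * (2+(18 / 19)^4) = 1462472 / 130321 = 11.22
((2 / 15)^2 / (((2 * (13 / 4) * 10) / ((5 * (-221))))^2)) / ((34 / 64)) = 2176 / 225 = 9.67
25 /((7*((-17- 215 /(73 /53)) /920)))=-419750 /22113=-18.98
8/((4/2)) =4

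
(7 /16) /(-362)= -7 /5792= -0.00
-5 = -5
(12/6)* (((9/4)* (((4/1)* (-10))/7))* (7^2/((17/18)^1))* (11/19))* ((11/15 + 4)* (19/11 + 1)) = -3220560/323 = -9970.77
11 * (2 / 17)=22 / 17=1.29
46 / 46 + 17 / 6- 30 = -157 / 6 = -26.17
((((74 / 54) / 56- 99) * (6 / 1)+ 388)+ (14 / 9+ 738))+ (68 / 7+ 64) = 7289 / 12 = 607.42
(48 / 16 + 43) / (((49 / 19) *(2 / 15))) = 6555 / 49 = 133.78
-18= -18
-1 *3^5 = -243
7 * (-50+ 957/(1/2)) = 13048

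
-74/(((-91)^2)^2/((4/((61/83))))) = -24568/4183072621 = -0.00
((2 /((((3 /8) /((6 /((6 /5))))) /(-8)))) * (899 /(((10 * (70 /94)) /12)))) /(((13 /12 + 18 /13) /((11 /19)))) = -1687415808 /23275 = -72499.07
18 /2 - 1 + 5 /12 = 101 /12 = 8.42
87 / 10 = 8.70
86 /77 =1.12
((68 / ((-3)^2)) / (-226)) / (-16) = 17 / 8136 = 0.00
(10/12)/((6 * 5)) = 1/36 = 0.03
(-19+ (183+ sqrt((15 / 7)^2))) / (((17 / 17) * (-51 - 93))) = -1163 / 1008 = -1.15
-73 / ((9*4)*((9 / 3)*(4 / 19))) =-1387 / 432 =-3.21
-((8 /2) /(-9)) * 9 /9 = 0.44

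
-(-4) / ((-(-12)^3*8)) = 1 / 3456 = 0.00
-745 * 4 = -2980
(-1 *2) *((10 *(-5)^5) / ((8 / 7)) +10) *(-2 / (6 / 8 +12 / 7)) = -1020460 / 23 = -44367.83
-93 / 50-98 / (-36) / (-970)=-162623 / 87300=-1.86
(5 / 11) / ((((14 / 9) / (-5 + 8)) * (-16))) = -135 / 2464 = -0.05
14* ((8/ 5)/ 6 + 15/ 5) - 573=-7909/ 15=-527.27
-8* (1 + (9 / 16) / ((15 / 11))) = -113 / 10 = -11.30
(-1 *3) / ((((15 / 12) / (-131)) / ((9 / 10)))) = 7074 / 25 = 282.96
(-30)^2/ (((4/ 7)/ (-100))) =-157500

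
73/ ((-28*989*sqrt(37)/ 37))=-73*sqrt(37)/ 27692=-0.02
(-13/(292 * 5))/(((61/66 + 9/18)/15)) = -1287/13724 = -0.09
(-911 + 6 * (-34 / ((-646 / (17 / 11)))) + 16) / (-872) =186953 / 182248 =1.03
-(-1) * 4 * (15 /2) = 30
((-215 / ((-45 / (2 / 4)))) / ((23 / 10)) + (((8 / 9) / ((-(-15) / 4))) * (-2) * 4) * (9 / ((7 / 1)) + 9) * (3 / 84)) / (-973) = -17347 / 49345695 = -0.00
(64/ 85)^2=4096/ 7225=0.57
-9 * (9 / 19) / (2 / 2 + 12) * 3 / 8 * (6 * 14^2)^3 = -49401285696 / 247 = -200005205.25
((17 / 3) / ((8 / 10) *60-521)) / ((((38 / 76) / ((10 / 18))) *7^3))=-170 / 4380453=-0.00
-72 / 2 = -36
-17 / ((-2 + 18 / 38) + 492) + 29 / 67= 248610 / 624373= 0.40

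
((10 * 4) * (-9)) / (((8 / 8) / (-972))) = 349920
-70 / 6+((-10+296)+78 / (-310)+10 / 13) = 274.85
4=4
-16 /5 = -3.20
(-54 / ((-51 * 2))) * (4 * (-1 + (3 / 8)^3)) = -4365 / 2176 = -2.01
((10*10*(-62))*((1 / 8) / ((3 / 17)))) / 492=-13175 / 1476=-8.93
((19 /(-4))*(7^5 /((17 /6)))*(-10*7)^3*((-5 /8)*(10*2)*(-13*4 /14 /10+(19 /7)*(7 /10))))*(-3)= 9417728919375 /17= 553984054080.88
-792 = -792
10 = 10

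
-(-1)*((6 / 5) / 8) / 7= 3 / 140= 0.02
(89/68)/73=89/4964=0.02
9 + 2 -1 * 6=5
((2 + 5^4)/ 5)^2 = 393129/ 25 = 15725.16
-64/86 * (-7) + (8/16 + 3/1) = 749/86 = 8.71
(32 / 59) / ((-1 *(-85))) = 32 / 5015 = 0.01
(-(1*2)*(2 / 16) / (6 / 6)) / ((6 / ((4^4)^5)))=-137438953472 / 3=-45812984490.67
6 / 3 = 2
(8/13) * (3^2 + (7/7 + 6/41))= 256/41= 6.24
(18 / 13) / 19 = 0.07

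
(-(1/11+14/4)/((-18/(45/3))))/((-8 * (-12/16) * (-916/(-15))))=1975/241824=0.01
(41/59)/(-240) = -41/14160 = -0.00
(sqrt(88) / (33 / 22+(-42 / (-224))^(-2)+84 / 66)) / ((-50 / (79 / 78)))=-2607 * sqrt(22) / 2008825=-0.01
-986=-986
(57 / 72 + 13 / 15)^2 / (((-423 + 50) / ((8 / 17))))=-39601 / 11413800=-0.00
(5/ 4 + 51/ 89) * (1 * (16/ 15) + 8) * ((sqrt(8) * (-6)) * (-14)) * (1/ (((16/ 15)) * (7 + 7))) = 33099 * sqrt(2)/ 178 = 262.97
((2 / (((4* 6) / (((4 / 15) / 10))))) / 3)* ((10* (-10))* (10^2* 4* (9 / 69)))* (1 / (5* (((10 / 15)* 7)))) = -80 / 483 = -0.17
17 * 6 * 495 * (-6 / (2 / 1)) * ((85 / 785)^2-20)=74627905770 / 24649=3027624.07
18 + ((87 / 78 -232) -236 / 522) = -1447703 / 6786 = -213.34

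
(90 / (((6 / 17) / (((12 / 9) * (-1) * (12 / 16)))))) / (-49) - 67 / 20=1.85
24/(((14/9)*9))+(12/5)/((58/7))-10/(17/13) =-97372/17255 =-5.64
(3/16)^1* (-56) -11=-43/2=-21.50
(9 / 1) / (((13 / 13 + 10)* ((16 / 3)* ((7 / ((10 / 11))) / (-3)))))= -405 / 6776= -0.06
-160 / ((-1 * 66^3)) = 20 / 35937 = 0.00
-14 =-14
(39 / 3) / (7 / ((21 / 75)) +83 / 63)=819 / 1658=0.49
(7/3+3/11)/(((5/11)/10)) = 172/3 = 57.33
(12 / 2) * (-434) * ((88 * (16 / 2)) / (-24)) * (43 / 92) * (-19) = -15601432 / 23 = -678323.13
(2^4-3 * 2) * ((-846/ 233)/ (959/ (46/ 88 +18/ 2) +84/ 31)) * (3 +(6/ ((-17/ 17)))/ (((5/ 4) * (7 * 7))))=-3906480717/ 3834034106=-1.02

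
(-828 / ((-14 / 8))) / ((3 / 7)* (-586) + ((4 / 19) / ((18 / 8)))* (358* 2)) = -283176 / 110213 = -2.57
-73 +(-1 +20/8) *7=-125/2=-62.50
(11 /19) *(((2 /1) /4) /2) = 11 /76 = 0.14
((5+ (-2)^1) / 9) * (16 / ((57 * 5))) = 16 / 855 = 0.02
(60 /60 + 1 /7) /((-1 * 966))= -4 /3381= -0.00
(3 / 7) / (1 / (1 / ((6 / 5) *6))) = 5 / 84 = 0.06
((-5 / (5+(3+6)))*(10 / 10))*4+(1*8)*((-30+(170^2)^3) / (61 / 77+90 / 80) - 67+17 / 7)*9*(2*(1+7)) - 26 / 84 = 719409237308952068923 / 49602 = 14503633670193783.90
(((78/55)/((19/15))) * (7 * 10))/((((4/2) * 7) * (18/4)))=260/209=1.24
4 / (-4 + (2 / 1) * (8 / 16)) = -1.33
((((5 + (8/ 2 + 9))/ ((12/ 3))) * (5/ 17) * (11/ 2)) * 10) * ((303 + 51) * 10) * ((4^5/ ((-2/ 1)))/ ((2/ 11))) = -12336192000/ 17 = -725658352.94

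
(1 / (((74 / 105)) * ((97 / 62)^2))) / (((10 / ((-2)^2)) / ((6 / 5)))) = 484344 / 1740665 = 0.28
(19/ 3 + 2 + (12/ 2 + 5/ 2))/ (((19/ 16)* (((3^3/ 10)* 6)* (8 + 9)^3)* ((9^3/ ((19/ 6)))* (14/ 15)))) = 5050/ 6092262477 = 0.00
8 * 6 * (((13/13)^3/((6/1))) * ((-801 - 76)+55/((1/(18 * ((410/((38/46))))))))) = 3923805.05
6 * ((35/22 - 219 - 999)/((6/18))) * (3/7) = -103221/11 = -9383.73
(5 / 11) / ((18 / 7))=35 / 198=0.18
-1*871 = -871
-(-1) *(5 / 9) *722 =3610 / 9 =401.11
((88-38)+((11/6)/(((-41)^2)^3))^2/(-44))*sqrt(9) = 162457130162636539783189/1083047534417576931888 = 150.00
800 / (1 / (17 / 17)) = 800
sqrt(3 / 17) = sqrt(51) / 17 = 0.42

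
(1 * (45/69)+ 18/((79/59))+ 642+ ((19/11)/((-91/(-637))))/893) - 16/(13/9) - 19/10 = 78539625477/122120570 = 643.13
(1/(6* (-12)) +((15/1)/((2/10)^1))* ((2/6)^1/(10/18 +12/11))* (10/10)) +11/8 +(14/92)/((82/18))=16.58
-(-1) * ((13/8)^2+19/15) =3751/960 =3.91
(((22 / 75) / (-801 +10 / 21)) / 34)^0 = 1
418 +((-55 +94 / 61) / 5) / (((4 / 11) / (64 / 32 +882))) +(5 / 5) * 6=-25567.77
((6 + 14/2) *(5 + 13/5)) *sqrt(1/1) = 494/5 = 98.80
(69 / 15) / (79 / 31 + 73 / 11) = 7843 / 15660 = 0.50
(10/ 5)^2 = 4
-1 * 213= -213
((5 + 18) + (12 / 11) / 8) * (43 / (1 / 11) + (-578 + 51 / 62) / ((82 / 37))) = 550069683 / 111848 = 4918.01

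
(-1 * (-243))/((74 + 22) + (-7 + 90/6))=243/104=2.34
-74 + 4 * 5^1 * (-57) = -1214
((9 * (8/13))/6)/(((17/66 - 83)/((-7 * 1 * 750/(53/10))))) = 41580000/3762629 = 11.05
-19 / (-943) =19 / 943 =0.02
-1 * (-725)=725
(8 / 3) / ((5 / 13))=104 / 15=6.93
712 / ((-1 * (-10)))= 71.20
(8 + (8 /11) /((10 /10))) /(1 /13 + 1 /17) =64.29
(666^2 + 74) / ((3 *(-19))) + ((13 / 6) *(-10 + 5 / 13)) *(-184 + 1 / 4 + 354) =-5166415 / 456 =-11329.86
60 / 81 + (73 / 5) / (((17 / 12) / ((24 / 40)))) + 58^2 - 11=38555131 / 11475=3359.92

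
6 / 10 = 3 / 5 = 0.60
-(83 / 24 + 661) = -15947 / 24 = -664.46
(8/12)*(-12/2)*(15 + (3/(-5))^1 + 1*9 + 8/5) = -100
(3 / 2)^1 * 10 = 15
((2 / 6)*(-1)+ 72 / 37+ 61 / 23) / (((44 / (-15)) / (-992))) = 13501120 / 9361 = 1442.27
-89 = -89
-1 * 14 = -14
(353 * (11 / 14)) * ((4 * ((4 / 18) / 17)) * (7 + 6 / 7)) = 854260 / 7497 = 113.95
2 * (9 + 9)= 36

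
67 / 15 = 4.47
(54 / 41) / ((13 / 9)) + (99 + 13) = 60182 / 533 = 112.91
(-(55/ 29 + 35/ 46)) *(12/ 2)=-10635/ 667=-15.94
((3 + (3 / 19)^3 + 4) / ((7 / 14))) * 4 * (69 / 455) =5303616 / 624169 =8.50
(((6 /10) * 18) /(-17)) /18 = -3 /85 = -0.04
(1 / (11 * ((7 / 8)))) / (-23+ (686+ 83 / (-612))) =4896 / 31236821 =0.00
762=762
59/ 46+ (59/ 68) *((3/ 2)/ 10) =1.41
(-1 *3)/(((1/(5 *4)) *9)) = -20/3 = -6.67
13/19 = 0.68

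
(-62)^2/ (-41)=-3844/ 41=-93.76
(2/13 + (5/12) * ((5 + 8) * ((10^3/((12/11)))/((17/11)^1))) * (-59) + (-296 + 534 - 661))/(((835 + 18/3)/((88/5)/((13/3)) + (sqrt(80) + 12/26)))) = -3042.24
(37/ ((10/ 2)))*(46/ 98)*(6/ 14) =2553/ 1715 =1.49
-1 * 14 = -14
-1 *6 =-6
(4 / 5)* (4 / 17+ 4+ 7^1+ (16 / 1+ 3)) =2056 / 85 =24.19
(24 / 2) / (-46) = -6 / 23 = -0.26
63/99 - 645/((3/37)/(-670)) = 58628357/11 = 5329850.64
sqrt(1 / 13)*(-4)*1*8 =-32*sqrt(13) / 13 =-8.88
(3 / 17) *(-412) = -1236 / 17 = -72.71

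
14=14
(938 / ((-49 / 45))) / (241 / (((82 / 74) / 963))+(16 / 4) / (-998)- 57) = -61683885 / 14993237644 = -0.00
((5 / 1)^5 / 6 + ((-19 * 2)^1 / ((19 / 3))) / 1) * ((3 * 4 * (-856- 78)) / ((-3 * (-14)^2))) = 1442563 / 147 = 9813.35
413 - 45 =368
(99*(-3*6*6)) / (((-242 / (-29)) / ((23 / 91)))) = -324162 / 1001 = -323.84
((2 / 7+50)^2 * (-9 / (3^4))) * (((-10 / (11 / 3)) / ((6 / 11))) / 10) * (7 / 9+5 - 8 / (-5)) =20568064 / 19845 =1036.44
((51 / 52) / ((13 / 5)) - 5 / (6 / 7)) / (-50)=2213 / 20280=0.11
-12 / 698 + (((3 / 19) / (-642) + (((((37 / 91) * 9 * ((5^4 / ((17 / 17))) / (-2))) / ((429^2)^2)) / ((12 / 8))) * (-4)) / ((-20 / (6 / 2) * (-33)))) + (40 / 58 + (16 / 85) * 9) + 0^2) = 2.37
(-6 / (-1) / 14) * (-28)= -12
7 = 7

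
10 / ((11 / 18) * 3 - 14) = -60 / 73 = -0.82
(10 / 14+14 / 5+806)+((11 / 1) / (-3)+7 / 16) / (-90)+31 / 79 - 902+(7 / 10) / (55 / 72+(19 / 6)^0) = -5561925815 / 60679584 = -91.66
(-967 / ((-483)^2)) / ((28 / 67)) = -64789 / 6532092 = -0.01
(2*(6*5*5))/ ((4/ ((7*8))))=4200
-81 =-81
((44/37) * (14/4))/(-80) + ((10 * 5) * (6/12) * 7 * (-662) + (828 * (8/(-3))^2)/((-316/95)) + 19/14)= -96263948241/818440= -117618.82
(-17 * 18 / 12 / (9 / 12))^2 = 1156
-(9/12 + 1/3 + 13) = -169/12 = -14.08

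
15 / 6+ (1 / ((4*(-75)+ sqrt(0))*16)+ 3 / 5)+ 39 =202079 / 4800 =42.10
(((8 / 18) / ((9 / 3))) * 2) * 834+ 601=7633 / 9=848.11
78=78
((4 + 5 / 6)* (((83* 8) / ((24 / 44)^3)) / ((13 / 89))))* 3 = 285130813 / 702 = 406169.25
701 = 701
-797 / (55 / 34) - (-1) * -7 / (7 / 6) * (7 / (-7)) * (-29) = -36668 / 55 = -666.69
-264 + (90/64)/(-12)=-33807/128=-264.12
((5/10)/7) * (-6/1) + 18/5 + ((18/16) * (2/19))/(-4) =33429/10640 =3.14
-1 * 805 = -805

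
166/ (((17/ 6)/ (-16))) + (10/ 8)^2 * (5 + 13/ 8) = -2017283/ 2176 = -927.06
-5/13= -0.38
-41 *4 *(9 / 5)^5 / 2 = -4842018 / 3125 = -1549.45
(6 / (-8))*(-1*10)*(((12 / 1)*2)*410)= 73800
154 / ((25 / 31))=4774 / 25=190.96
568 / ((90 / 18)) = 568 / 5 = 113.60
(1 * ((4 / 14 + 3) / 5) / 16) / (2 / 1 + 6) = 23 / 4480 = 0.01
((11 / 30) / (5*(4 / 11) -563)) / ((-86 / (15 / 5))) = 121 / 5308780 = 0.00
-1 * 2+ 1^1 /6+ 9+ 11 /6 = 9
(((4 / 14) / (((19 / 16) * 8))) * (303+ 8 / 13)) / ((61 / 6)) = 94728 / 105469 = 0.90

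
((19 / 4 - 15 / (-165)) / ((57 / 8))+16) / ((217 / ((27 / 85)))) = 13446 / 550715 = 0.02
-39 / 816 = -13 / 272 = -0.05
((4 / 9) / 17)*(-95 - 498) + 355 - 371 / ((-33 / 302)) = 6285515 / 1683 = 3734.71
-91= -91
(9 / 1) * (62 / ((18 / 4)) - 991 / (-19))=11275 / 19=593.42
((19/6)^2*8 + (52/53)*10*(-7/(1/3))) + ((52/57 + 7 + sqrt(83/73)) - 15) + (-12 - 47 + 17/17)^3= -1769504558/9063 + sqrt(6059)/73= -195243.84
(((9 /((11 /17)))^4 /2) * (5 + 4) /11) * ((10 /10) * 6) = 14795494587 /161051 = 91868.38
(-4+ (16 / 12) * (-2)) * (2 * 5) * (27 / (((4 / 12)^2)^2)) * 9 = -1312200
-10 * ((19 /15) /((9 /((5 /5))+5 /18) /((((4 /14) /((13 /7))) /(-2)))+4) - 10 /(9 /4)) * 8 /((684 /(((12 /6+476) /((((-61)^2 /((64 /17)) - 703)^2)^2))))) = 13499271995195392 /359525554362681581525625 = 0.00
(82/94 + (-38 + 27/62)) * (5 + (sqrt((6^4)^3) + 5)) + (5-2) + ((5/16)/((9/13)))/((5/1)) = -359248779427/209808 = -1712273.98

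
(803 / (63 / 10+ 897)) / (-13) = -8030 / 117429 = -0.07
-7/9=-0.78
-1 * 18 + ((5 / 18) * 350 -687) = -5470 / 9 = -607.78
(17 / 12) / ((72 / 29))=0.57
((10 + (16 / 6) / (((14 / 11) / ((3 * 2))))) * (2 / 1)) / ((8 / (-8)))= -316 / 7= -45.14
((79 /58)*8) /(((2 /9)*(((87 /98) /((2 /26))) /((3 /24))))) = 11613 /21866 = 0.53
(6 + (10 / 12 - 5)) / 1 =11 / 6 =1.83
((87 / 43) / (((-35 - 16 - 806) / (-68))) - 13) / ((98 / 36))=-8516646 / 1805699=-4.72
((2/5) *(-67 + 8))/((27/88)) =-10384/135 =-76.92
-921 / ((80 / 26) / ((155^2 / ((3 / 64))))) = -153414040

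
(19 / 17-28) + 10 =-16.88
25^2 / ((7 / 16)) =10000 / 7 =1428.57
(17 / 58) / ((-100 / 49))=-833 / 5800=-0.14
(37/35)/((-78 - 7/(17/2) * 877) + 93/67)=-42143/31846045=-0.00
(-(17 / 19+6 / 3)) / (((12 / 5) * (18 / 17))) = -4675 / 4104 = -1.14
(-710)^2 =504100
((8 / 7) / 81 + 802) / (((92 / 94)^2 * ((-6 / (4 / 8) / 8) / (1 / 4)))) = -139.54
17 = 17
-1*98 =-98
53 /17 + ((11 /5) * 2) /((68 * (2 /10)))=117 /34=3.44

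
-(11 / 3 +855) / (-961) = 2576 / 2883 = 0.89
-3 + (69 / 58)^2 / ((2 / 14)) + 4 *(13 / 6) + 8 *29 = 2498513 / 10092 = 247.57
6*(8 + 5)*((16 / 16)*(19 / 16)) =92.62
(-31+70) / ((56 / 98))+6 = 297 / 4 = 74.25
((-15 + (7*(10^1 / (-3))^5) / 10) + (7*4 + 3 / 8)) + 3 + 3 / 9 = -527519 / 1944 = -271.36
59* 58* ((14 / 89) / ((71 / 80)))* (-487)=-295378.33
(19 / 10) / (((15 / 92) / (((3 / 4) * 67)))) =29279 / 50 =585.58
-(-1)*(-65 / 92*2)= -65 / 46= -1.41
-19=-19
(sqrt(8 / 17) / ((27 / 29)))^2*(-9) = -4.89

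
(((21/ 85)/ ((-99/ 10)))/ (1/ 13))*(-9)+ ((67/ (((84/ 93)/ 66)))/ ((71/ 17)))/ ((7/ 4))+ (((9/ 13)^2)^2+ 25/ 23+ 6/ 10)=1441672659147157/ 2136816777095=674.68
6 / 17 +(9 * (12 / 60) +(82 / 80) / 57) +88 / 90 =366131 / 116280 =3.15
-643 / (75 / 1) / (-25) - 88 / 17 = -154069 / 31875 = -4.83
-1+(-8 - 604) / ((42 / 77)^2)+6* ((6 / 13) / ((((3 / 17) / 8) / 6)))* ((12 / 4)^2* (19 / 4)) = 391854 / 13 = 30142.62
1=1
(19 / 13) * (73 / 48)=1387 / 624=2.22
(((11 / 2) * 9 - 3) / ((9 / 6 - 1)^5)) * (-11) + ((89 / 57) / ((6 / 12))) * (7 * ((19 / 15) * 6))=-243028 / 15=-16201.87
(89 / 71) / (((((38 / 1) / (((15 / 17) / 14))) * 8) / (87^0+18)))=1335 / 270368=0.00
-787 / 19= -41.42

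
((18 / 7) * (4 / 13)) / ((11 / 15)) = 1080 / 1001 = 1.08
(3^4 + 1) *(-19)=-1558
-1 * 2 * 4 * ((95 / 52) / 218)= -95 / 1417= -0.07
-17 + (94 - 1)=76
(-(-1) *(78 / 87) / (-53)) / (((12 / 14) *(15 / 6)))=-182 / 23055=-0.01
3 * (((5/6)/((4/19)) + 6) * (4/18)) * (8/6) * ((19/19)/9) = 239/243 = 0.98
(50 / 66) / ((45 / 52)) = 0.88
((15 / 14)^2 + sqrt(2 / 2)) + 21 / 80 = 9449 / 3920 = 2.41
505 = 505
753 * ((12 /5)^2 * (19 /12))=171684 /25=6867.36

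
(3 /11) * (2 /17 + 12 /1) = 3.30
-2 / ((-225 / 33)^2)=-242 / 5625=-0.04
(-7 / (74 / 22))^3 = -456533 / 50653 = -9.01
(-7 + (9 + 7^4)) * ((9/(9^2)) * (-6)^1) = -1602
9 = 9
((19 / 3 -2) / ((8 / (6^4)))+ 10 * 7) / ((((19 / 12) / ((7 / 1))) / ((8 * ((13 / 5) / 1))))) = 6744192 / 95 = 70991.49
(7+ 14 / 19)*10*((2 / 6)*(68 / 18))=16660 / 171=97.43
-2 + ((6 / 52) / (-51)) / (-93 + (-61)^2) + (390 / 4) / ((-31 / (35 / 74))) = -6414706041 / 1839301672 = -3.49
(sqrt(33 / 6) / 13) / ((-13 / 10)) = -5 * sqrt(22) / 169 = -0.14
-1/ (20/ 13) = -13/ 20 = -0.65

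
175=175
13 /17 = 0.76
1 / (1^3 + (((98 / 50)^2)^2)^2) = 152587890625 / 33385518460226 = 0.00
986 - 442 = 544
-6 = -6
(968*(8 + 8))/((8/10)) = 19360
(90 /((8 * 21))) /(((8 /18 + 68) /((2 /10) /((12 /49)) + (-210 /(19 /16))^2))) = 124419249 /508288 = 244.78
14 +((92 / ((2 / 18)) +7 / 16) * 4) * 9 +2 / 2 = 119355 / 4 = 29838.75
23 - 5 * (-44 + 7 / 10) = 479 / 2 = 239.50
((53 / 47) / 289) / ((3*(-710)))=-53 / 28931790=-0.00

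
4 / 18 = 2 / 9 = 0.22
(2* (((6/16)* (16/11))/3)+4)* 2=96/11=8.73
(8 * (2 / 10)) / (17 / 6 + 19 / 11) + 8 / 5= 2936 / 1505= 1.95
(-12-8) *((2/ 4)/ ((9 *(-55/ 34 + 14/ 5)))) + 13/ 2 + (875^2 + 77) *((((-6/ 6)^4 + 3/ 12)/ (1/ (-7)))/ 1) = -12120095474/ 1809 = -6699886.94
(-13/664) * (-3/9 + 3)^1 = -13/249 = -0.05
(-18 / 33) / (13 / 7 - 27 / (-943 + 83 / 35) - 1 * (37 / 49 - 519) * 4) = -358484 / 1363644447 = -0.00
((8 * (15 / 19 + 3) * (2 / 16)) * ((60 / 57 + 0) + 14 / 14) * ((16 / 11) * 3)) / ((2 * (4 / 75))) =1263600 / 3971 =318.21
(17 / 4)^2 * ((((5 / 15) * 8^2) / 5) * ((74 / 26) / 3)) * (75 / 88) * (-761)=-40686865 / 858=-47420.59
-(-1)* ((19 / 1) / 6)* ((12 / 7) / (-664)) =-19 / 2324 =-0.01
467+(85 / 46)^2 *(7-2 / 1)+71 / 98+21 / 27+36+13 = 498841471 / 933156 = 534.57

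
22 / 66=1 / 3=0.33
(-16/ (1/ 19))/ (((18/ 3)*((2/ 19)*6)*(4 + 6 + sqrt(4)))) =-361/ 54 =-6.69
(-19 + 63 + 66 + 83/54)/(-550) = -6023/29700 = -0.20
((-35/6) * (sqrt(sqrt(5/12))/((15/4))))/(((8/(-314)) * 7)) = 157 * sqrt(2) * 3^(3/4) * 5^(1/4)/108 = 7.01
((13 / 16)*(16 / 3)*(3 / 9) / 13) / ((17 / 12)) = 4 / 51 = 0.08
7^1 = 7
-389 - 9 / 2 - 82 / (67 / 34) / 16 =-396.10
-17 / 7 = -2.43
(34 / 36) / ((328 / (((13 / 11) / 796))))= 0.00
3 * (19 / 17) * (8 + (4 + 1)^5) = 178581 / 17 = 10504.76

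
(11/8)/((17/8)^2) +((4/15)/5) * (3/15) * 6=0.37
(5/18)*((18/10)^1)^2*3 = 27/10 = 2.70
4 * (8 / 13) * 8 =256 / 13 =19.69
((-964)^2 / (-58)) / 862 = -232324 / 12499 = -18.59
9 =9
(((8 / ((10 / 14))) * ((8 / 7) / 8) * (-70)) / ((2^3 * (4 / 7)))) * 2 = -49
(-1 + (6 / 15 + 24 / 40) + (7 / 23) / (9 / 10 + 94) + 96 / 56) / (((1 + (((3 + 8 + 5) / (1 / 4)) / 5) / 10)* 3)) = 6560350 / 26126919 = 0.25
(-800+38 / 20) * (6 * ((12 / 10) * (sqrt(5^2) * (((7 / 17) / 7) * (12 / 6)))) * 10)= -574632 / 17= -33801.88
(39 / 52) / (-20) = -3 / 80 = -0.04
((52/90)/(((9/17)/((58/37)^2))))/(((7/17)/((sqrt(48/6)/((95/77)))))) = 556096112 * sqrt(2)/52672275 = 14.93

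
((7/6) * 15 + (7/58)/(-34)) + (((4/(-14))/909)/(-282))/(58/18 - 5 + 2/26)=684460586003/39119970036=17.50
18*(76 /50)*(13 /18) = 494 /25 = 19.76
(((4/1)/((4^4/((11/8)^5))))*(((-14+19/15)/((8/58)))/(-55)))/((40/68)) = 1378640483/6291456000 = 0.22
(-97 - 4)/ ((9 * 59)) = -101/ 531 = -0.19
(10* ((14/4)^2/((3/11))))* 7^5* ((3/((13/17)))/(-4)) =-770012705/104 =-7403968.32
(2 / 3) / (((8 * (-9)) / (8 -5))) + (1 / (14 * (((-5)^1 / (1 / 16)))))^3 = -0.03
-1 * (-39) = 39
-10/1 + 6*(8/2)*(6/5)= 94/5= 18.80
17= 17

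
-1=-1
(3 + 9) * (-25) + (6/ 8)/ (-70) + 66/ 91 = -299.29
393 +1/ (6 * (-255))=601289/ 1530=393.00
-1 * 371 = -371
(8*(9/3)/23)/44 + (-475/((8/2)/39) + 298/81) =-379329305/81972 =-4627.55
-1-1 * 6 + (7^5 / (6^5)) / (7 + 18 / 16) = -425453 / 63180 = -6.73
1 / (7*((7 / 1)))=0.02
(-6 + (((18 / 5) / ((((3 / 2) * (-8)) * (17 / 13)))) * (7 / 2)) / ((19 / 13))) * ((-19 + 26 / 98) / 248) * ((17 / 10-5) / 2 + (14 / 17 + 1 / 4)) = -1142343 / 4005200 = -0.29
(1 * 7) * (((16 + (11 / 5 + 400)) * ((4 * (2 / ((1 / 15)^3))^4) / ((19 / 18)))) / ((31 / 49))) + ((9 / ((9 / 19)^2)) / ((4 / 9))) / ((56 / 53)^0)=85760188634925000212629 / 2356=36400759182905348137.79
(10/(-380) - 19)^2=522729/1444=362.00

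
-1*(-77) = 77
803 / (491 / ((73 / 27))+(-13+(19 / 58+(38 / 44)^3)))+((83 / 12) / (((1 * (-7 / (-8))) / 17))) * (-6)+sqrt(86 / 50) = -21447577423852 / 26757617789+sqrt(43) / 5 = -800.24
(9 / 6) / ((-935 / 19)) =-57 / 1870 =-0.03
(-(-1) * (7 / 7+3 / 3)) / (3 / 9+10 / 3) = 6 / 11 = 0.55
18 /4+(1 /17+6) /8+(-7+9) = 987 /136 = 7.26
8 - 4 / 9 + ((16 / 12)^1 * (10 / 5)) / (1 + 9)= 352 / 45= 7.82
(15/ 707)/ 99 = 5/ 23331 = 0.00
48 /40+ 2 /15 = 4 /3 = 1.33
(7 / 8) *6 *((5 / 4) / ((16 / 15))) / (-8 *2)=-1575 / 4096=-0.38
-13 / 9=-1.44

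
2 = 2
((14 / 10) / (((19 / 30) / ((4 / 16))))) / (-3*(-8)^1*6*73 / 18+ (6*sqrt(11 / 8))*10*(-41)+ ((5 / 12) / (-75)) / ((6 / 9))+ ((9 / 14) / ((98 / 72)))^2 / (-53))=-3615389782418665692000*sqrt(22) / 84887204599306497022651109 - 3433076890999089958260 / 84887204599306497022651109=-0.00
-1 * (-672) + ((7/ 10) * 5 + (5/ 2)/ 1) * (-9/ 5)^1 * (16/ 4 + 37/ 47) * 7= 14574/ 47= 310.09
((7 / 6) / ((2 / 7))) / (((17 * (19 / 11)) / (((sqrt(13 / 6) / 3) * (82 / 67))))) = 22099 * sqrt(78) / 2337228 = 0.08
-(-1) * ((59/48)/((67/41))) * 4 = 3.01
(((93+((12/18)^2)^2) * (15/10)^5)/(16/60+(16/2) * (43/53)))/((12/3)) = 18004365/687616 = 26.18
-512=-512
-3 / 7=-0.43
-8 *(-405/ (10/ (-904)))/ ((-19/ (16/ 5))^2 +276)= -74981376/ 79681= -941.02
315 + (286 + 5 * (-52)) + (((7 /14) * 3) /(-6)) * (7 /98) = 19095 /56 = 340.98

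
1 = 1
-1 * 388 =-388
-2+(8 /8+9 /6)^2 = 4.25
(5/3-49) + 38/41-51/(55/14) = -401762/6765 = -59.39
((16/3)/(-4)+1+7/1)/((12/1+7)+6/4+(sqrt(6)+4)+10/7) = 33880/130593 - 3920 *sqrt(6)/391779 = 0.23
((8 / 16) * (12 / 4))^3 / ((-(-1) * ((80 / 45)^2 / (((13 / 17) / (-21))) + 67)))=-9477 / 55576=-0.17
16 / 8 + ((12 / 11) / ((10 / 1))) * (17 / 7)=2.26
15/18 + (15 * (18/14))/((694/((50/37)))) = 469615/539238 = 0.87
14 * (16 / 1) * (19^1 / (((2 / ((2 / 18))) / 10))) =21280 / 9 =2364.44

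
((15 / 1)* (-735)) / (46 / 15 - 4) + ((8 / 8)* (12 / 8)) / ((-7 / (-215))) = 11858.57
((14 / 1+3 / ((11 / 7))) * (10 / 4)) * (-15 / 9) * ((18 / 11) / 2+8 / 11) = -74375 / 726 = -102.44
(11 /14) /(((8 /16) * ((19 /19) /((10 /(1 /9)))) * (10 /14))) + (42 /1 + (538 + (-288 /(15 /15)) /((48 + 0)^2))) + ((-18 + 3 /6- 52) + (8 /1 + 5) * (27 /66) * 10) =67017 /88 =761.56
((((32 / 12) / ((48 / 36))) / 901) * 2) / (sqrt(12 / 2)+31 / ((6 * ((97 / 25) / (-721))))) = -1300828200 / 281316948921181-1354896 * sqrt(6) / 281316948921181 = -0.00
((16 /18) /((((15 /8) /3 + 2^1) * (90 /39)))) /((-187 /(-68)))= 0.05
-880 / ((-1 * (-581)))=-880 / 581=-1.51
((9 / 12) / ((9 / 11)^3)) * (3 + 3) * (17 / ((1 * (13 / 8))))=90508 / 1053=85.95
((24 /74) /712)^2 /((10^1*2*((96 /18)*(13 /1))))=27 /180441647360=0.00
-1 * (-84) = 84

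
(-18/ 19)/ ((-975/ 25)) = 6/ 247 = 0.02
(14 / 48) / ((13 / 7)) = 49 / 312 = 0.16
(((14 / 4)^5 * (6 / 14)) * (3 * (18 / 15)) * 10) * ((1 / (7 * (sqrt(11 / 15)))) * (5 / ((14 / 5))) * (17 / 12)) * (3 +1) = 187425 * sqrt(165) / 176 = 13679.08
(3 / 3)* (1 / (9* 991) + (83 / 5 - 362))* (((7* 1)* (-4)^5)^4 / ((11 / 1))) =-40663087136084756267008 / 490545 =-82893694026205050.03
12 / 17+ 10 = 182 / 17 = 10.71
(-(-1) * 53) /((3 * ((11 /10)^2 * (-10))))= -1.46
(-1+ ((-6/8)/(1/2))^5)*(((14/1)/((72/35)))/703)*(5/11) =-30625/809856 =-0.04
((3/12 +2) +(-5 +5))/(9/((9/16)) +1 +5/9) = 81/632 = 0.13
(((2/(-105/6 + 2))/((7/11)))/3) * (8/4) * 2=-176/651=-0.27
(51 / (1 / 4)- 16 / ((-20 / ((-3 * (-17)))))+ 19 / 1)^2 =1739761 / 25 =69590.44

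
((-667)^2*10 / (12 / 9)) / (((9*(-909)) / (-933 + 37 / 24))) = 49727467975 / 130896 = 379900.59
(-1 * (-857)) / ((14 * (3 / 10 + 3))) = 18.55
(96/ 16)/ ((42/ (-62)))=-62/ 7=-8.86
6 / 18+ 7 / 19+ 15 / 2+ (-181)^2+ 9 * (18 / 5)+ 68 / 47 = 878793671 / 26790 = 32803.05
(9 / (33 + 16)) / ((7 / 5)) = 45 / 343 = 0.13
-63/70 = -9/10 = -0.90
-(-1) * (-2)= -2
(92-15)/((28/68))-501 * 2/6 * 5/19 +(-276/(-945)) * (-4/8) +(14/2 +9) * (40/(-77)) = 8861056/65835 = 134.59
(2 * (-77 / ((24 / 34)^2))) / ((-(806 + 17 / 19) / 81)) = 3805263 / 122648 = 31.03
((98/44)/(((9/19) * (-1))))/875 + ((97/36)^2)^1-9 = -3110201/1782000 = -1.75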